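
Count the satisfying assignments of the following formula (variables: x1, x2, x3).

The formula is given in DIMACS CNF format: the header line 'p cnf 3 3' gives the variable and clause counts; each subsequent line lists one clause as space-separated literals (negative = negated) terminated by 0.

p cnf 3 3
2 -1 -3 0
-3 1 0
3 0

There are 2^3 = 8 truth assignments over (x1, x2, x3).
Split on x2. With x2 = True, the clauses containing x2 are satisfied and ¬x2 drops from the rest; 1 of the 2^2 = 4 assignments to the other variables satisfy what remains.
With x2 = False, by the same count on the reduced clause set, 0 assignments work.
Total: 1 + 0 = 1.

1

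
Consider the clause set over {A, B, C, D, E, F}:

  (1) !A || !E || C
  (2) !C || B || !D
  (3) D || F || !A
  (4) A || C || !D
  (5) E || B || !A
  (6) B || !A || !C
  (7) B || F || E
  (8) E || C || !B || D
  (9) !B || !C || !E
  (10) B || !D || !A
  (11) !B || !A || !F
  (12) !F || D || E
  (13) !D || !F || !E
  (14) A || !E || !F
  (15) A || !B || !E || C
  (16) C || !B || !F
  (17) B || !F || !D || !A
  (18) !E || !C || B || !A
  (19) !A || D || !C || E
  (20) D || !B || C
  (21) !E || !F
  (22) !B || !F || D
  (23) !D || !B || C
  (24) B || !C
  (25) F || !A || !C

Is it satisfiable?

Yes, satisfiable

Branch on E: set E = false.
Branch on B: set B = true.
Branch on C: set C = true.
Branch on A: set A = false.
Branch on F: set F = false.
All clauses hold; D can take either value.
A satisfying assignment: A=false; B=true; C=true; D=true; E=false; F=false.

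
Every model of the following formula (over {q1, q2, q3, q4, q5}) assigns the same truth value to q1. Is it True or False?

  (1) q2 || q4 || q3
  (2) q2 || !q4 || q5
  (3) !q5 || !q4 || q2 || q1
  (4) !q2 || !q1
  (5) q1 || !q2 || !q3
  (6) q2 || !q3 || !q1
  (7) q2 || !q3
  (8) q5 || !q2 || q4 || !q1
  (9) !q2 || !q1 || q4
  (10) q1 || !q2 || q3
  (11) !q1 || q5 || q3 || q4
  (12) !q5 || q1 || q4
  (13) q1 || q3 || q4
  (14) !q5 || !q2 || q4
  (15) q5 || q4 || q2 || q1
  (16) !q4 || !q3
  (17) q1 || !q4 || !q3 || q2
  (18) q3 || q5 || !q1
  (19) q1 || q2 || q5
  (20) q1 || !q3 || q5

True

Suppose q1 = false.
Try q2 = false.
(!q3) alone gives q3 = false.
(q4) alone gives q4 = true.
(q5) alone gives q5 = true.
That conflicts with the unit clause (!q5).
Backtrack on q2: now try q2 = true.
(!q3) alone gives q3 = false.
That conflicts with the unit clause (q3).
Neither q2 = true nor q2 = false works.
So every satisfying assignment has q1 = True.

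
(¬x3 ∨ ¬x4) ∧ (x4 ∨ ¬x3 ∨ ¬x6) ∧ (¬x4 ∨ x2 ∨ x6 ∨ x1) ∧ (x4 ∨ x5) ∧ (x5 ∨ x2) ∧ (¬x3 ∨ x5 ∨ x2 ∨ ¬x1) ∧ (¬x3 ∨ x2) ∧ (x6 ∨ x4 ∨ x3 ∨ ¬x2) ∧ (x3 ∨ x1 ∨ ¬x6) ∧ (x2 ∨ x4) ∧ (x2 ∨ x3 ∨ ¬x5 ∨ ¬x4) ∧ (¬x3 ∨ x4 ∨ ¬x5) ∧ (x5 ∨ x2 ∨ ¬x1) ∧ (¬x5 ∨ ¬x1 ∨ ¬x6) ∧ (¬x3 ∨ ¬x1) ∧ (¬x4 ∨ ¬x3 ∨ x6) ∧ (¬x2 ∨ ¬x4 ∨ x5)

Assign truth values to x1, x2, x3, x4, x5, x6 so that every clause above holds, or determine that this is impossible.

x1: False,  x2: True,  x3: False,  x4: True,  x5: True,  x6: False

Try x3 = False.
Try x4 = True.
Try x5 = True.
(x2) alone gives x2 = True.
Try x1 = False.
(¬x6) alone gives x6 = False.
Every clause now holds.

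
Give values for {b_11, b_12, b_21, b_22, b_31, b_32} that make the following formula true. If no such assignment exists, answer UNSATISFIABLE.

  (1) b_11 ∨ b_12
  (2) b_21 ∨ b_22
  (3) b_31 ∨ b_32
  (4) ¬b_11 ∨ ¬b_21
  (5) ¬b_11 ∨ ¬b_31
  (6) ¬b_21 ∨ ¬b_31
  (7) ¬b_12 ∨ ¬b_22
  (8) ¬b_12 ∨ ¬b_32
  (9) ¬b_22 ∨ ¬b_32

Case b_11 = True:
Unit clause (¬b_21) forces b_21 = False.
Unit clause (b_22) forces b_22 = True.
Unit clause (¬b_31) forces b_31 = False.
Unit clause (b_32) forces b_32 = True.
Now (¬b_32) is unsatisfied and unit — conflict.
Backtrack on b_11: now try b_11 = False.
Unit clause (b_12) forces b_12 = True.
Unit clause (¬b_22) forces b_22 = False.
Unit clause (b_21) forces b_21 = True.
Unit clause (¬b_31) forces b_31 = False.
Unit clause (b_32) forces b_32 = True.
Now (¬b_32) is unsatisfied and unit — conflict.
Either choice for b_11 ends in contradiction.

UNSATISFIABLE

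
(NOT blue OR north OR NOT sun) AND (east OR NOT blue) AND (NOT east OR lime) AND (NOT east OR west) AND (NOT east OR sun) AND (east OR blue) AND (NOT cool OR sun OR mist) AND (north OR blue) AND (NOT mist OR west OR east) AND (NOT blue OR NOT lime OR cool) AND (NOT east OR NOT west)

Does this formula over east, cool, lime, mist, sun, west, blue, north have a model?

Unsatisfiable

Case east = true:
The clause (lime) is unit, so lime = true.
The clause (west) is unit, so west = true.
Now (NOT west) is unsatisfied and unit — conflict.
Backtrack on east: now try east = false.
The clause (NOT blue) is unit, so blue = false.
Now (blue) is unsatisfied and unit — conflict.
Both values of east lead to a conflict.
No assignment satisfies every clause.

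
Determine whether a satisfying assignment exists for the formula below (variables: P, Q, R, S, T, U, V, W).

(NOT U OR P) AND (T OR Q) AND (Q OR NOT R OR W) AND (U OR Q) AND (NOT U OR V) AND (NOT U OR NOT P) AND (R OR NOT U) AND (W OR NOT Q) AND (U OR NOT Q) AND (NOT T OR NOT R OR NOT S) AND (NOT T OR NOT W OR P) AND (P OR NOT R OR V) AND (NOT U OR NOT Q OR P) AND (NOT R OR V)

Unsatisfiable

Try U = false.
(Q) alone gives Q = true.
Now (NOT Q) is unsatisfied and unit — conflict.
So U must be the other value — set U = true.
(P) alone gives P = true.
Now (NOT P) is unsatisfied and unit — conflict.
Neither U = true nor U = false works.
No assignment satisfies every clause.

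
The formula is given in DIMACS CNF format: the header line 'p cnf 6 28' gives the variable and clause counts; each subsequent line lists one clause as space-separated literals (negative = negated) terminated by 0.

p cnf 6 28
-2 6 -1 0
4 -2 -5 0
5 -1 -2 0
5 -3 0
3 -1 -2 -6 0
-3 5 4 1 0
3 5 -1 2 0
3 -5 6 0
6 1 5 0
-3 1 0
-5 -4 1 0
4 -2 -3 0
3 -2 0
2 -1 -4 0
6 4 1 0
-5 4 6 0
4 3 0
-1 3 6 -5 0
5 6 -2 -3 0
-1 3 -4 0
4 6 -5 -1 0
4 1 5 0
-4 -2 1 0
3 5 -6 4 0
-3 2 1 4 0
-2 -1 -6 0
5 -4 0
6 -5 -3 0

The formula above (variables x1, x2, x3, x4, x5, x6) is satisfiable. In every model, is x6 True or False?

Suppose x6 = False.
Case x2 = False:
Case x5 = True:
Unit clause (x3) forces x3 = True.
But (¬x3) is also a unit clause — contradiction.
Backtrack on x5: now try x5 = False.
Unit clause (¬x3) forces x3 = False.
Unit clause (¬x1) forces x1 = False.
But (x1) is also a unit clause — contradiction.
Neither x5 = True nor x5 = False works.
Backtrack on x2: now try x2 = True.
Unit clause (¬x1) forces x1 = False.
Unit clause (x5) forces x5 = True.
Unit clause (x4) forces x4 = True.
But (¬x4) is also a unit clause — contradiction.
Neither x2 = True nor x2 = False works.
So every satisfying assignment has x6 = True.

True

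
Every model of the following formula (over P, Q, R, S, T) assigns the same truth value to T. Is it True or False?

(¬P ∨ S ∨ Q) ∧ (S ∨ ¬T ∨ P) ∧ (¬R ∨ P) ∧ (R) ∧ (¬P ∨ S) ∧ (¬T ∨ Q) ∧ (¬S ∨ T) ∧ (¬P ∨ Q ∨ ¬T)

True

Suppose T = False.
(R) alone gives R = True.
(P) alone gives P = True.
(S) alone gives S = True.
But (¬S) is also a unit clause — contradiction.
So every satisfying assignment has T = True.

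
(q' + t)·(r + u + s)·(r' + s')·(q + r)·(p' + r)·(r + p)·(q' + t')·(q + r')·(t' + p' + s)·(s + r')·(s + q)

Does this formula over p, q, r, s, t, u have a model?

Unsatisfiable

Branch on q: set q = 0.
From the singleton clause (r), r = 1.
But (r') is also a unit clause — contradiction.
So q must be the other value — set q = 1.
From the singleton clause (t), t = 1.
But (t') is also a unit clause — contradiction.
Both values of q lead to a conflict.
No assignment satisfies every clause.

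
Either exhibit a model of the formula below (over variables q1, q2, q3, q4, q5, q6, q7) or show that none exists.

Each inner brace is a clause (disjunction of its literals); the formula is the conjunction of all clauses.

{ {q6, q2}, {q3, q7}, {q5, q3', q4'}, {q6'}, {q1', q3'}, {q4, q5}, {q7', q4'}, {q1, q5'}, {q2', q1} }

q1 ↦ 1; q2 ↦ 1; q3 ↦ 0; q4 ↦ 0; q5 ↦ 1; q6 ↦ 0; q7 ↦ 1

From the singleton clause (q6'), q6 = 0.
From the singleton clause (q2), q2 = 1.
From the singleton clause (q1), q1 = 1.
From the singleton clause (q3'), q3 = 0.
From the singleton clause (q7), q7 = 1.
From the singleton clause (q4'), q4 = 0.
From the singleton clause (q5), q5 = 1.
All clauses are satisfied.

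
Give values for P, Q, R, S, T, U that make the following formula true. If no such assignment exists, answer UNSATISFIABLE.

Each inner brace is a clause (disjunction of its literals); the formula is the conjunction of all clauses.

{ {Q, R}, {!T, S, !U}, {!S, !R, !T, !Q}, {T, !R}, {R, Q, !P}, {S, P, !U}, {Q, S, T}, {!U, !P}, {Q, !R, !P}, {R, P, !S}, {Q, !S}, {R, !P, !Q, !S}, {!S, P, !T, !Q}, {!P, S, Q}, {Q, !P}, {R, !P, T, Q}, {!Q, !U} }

Suppose Q = true.
From the singleton clause (!U), U = false.
Suppose T = true.
Suppose S = false.
No clause remains; P, R are free.

P ↦ false; Q ↦ true; R ↦ false; S ↦ false; T ↦ true; U ↦ false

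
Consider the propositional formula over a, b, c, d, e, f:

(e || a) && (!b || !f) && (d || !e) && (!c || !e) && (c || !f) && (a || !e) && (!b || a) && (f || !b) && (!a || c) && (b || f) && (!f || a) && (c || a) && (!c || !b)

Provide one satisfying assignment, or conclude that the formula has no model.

Try e = false.
Unit clause (a) forces a = true.
Unit clause (c) forces c = true.
Unit clause (!b) forces b = false.
Unit clause (f) forces f = true.
Every clause is now satisfied; d is unconstrained.

a=true,  b=false,  c=true,  d=true,  e=false,  f=true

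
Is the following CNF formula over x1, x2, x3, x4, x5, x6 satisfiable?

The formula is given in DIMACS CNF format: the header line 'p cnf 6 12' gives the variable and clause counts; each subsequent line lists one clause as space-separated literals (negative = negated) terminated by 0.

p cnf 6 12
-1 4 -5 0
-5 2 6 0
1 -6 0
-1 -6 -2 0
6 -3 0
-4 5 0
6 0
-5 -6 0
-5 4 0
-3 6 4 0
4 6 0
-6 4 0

No

From the singleton clause (x6), x6 = True.
From the singleton clause (x1), x1 = True.
From the singleton clause (¬x2), x2 = False.
From the singleton clause (¬x5), x5 = False.
From the singleton clause (¬x4), x4 = False.
That conflicts with the unit clause (x4).
No assignment satisfies every clause.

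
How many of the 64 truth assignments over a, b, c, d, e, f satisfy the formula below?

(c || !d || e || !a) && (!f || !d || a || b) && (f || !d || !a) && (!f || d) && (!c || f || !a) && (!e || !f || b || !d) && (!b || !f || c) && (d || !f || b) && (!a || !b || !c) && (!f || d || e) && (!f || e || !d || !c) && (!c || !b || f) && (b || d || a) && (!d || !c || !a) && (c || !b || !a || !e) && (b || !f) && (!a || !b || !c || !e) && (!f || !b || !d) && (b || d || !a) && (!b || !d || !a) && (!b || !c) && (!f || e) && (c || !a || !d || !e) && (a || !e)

There are 2^6 = 64 truth assignments over (a, b, c, d, e, f).
Split on c. With c = true, the clauses containing c are satisfied and !c drops from the rest; 1 of the 2^5 = 32 assignments to the other variables satisfy what remains.
With c = false, by the same count on the reduced clause set, 4 assignments work.
(One model: a=F, b=F, c=F, d=T, e=F, f=F.)
Total: 1 + 4 = 5.

5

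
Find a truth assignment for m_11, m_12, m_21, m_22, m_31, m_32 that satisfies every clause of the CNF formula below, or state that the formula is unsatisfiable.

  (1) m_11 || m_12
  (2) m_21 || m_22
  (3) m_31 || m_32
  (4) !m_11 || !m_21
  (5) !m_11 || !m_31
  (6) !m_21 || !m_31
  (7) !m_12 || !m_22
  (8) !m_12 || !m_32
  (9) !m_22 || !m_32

Suppose m_11 = true.
(!m_21) alone gives m_21 = false.
(m_22) alone gives m_22 = true.
(!m_31) alone gives m_31 = false.
(m_32) alone gives m_32 = true.
Now (!m_32) is unsatisfied and unit — conflict.
Undo m_11 and try m_11 = false.
(m_12) alone gives m_12 = true.
(!m_22) alone gives m_22 = false.
(m_21) alone gives m_21 = true.
(!m_31) alone gives m_31 = false.
(m_32) alone gives m_32 = true.
Now (!m_32) is unsatisfied and unit — conflict.
Either choice for m_11 ends in contradiction.

UNSATISFIABLE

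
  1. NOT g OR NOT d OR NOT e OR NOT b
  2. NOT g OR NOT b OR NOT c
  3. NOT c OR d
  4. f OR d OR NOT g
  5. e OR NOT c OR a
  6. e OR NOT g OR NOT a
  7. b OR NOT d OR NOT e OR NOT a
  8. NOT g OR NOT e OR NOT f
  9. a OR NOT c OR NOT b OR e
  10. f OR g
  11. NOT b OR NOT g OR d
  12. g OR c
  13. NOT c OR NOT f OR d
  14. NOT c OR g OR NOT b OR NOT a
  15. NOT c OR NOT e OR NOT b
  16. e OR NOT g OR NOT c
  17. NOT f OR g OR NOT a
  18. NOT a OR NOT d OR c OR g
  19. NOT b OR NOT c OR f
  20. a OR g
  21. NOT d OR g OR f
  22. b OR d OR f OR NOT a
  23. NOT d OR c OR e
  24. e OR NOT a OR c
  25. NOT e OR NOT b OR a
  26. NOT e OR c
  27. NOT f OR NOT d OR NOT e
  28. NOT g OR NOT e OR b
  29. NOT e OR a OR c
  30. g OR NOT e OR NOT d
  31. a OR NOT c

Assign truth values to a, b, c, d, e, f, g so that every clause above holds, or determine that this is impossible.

Try c = false.
(g) alone gives g = true.
(NOT e) alone gives e = false.
(NOT a) alone gives a = false.
(NOT d) alone gives d = false.
(f) alone gives f = true.
(NOT b) alone gives b = false.
Every clause now holds.

a ↦ false,  b ↦ false,  c ↦ false,  d ↦ false,  e ↦ false,  f ↦ true,  g ↦ true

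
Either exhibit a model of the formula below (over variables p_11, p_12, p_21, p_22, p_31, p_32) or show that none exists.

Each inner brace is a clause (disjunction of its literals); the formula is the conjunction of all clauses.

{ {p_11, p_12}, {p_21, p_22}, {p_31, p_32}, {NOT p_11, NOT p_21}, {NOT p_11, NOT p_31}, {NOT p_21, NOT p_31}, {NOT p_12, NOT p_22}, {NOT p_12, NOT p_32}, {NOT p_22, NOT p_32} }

UNSATISFIABLE

Case p_11 = true:
From the singleton clause (NOT p_21), p_21 = false.
From the singleton clause (p_22), p_22 = true.
From the singleton clause (NOT p_31), p_31 = false.
From the singleton clause (p_32), p_32 = true.
That conflicts with the unit clause (NOT p_32).
So p_11 must be the other value — set p_11 = false.
From the singleton clause (p_12), p_12 = true.
From the singleton clause (NOT p_22), p_22 = false.
From the singleton clause (p_21), p_21 = true.
From the singleton clause (NOT p_31), p_31 = false.
From the singleton clause (p_32), p_32 = true.
That conflicts with the unit clause (NOT p_32).
Both values of p_11 lead to a conflict.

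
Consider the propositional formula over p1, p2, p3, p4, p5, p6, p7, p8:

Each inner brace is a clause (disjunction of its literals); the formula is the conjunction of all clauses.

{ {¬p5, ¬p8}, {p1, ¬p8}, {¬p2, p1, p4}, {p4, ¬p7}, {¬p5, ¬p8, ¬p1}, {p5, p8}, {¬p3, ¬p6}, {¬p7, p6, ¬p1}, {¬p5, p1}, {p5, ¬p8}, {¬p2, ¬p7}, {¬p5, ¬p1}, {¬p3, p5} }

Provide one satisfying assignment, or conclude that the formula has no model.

UNSATISFIABLE

Suppose p5 = False.
(p8) alone gives p8 = True.
That conflicts with the unit clause (¬p8).
Undo p5 and try p5 = True.
(¬p8) alone gives p8 = False.
(p1) alone gives p1 = True.
That conflicts with the unit clause (¬p1).
Either choice for p5 ends in contradiction.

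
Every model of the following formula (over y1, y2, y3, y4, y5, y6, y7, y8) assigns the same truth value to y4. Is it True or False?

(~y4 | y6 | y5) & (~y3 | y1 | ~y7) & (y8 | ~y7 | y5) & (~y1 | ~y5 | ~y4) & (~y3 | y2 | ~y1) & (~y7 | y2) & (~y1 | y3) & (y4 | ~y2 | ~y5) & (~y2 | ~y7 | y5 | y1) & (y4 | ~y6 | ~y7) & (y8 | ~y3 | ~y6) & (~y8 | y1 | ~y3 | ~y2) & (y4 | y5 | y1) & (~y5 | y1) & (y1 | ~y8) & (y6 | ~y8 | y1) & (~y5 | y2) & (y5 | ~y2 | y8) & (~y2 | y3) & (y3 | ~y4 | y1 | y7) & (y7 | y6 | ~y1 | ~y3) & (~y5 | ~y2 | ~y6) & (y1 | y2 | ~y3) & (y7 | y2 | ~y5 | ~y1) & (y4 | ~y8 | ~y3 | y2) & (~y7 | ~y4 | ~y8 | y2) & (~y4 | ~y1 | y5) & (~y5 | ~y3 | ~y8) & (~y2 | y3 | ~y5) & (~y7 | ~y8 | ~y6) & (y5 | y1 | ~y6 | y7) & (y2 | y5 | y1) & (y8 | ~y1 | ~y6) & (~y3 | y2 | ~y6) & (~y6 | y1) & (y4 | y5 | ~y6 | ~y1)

False

Suppose y4 = 1.
Try y6 = 1.
The clause (y1) is unit, so y1 = 1.
The clause (~y5) is unit, so y5 = 0.
But (y5) is also a unit clause — contradiction.
That branch fails; take y6 = 0 instead.
The clause (y5) is unit, so y5 = 1.
The clause (~y1) is unit, so y1 = 0.
But (y1) is also a unit clause — contradiction.
Either choice for y6 ends in contradiction.
So every satisfying assignment has y4 = False.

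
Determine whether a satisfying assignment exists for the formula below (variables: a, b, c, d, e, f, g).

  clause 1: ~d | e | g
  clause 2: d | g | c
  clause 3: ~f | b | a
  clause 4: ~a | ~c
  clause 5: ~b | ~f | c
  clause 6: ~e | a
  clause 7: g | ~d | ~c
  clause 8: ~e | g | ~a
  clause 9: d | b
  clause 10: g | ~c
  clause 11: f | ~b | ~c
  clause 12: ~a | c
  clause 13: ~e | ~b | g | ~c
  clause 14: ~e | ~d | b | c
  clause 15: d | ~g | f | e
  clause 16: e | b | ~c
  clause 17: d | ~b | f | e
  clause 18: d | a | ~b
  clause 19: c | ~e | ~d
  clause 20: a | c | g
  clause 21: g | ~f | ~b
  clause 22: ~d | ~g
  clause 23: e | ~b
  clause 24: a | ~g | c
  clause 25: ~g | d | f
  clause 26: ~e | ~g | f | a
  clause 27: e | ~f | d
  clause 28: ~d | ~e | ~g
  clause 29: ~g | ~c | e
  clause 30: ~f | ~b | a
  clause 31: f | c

No

Try a = 0.
Unit clause (~e) forces e = 0.
Unit clause (~b) forces b = 0.
Unit clause (~f) forces f = 0.
Unit clause (d) forces d = 1.
Unit clause (g) forces g = 1.
But (~g) is also a unit clause — contradiction.
Backtrack on a: now try a = 1.
Unit clause (~c) forces c = 0.
But (c) is also a unit clause — contradiction.
Both values of a lead to a conflict.
No assignment satisfies every clause.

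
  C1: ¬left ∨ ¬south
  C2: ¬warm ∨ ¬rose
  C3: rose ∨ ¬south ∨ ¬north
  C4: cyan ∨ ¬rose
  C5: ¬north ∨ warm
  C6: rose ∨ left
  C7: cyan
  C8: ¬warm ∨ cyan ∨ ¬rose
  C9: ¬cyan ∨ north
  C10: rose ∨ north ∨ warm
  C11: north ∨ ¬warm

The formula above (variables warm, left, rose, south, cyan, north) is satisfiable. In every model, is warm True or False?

Suppose warm = False.
(¬north) alone gives north = False.
(cyan) alone gives cyan = True.
Now (¬cyan) is unsatisfied and unit — conflict.
So every satisfying assignment has warm = True.

True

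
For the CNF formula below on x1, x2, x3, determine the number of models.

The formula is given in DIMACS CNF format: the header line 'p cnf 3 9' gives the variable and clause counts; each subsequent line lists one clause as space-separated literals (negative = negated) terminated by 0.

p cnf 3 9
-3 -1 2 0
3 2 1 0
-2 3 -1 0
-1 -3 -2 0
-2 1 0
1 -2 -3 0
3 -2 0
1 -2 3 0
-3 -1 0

2

There are 2^3 = 8 truth assignments over (x1, x2, x3).
Check each against the 9 clauses (columns in the order x1, x2, x3):
  F F F  ✗ fails (x3 ∨ x2 ∨ x1)
  F F T  ✓ satisfies all
  F T F  ✗ fails (¬x2 ∨ x1)
  F T T  ✗ fails (¬x2 ∨ x1)
  T F F  ✓ satisfies all
  T F T  ✗ fails (¬x3 ∨ ¬x1 ∨ x2)
  T T F  ✗ fails (¬x2 ∨ x3 ∨ ¬x1)
  T T T  ✗ fails (¬x1 ∨ ¬x3 ∨ ¬x2)
2 of the 8 rows are models.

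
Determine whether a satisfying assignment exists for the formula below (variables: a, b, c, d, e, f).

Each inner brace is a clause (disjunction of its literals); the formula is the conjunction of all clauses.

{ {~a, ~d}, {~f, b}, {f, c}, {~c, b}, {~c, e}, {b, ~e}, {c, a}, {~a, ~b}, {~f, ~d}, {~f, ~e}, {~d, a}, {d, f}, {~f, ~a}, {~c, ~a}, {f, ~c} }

No, unsatisfiable

Case a = 0:
Unit clause (c) forces c = 1.
Unit clause (b) forces b = 1.
Unit clause (e) forces e = 1.
Unit clause (~f) forces f = 0.
That conflicts with the unit clause (f).
So a must be the other value — set a = 1.
Unit clause (~d) forces d = 0.
Unit clause (~b) forces b = 0.
Unit clause (~f) forces f = 0.
That conflicts with the unit clause (f).
Neither a = 1 nor a = 0 works.
No assignment satisfies every clause.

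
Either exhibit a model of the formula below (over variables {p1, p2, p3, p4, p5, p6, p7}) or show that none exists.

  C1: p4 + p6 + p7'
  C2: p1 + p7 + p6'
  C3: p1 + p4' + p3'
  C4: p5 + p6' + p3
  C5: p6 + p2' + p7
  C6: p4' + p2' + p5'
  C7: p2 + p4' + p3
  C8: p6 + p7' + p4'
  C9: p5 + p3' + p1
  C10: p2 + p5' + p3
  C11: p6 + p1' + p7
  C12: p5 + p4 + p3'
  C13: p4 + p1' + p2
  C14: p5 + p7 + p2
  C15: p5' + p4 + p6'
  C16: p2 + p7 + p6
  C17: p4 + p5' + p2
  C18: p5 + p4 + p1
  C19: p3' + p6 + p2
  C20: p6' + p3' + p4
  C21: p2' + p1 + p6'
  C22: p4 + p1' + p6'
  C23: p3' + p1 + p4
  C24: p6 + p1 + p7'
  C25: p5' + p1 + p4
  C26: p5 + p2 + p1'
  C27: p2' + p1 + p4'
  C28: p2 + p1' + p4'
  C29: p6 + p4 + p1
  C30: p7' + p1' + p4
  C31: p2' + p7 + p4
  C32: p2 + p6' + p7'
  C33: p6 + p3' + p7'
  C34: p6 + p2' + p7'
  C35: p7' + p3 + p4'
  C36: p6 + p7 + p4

Try p4 = 1.
Try p1 = 1.
Unit clause (p2) forces p2 = 1.
Unit clause (p5') forces p5 = 0.
Try p6 = 1.
Unit clause (p3) forces p3 = 1.
All clauses hold; p7 can take either value.

p1 ↦ 1,  p2 ↦ 1,  p3 ↦ 1,  p4 ↦ 1,  p5 ↦ 0,  p6 ↦ 1,  p7 ↦ 0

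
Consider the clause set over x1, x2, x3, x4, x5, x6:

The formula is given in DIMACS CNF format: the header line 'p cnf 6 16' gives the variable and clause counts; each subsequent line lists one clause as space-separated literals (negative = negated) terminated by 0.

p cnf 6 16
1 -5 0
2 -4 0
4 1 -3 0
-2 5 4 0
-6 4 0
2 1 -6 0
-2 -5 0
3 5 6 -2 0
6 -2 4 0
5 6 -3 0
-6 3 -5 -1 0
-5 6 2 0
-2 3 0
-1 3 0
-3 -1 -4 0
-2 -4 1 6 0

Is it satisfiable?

Branch on x1: set x1 = False.
Unit clause (¬x5) forces x5 = False.
Branch on x2: set x2 = False.
Unit clause (¬x4) forces x4 = False.
Unit clause (¬x3) forces x3 = False.
Unit clause (¬x6) forces x6 = False.
This assignment satisfies each clause.
A satisfying assignment: x1=False; x2=False; x3=False; x4=False; x5=False; x6=False.

Yes, satisfiable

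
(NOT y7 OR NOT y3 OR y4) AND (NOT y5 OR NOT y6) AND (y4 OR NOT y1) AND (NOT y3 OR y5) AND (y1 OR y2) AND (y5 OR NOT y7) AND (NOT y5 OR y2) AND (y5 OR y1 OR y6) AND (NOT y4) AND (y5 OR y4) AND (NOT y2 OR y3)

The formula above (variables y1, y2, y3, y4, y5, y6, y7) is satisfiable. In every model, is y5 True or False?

Suppose y5 = false.
(NOT y3) alone gives y3 = false.
(NOT y7) alone gives y7 = false.
(NOT y4) alone gives y4 = false.
Now (y4) is unsatisfied and unit — conflict.
So every satisfying assignment has y5 = True.

True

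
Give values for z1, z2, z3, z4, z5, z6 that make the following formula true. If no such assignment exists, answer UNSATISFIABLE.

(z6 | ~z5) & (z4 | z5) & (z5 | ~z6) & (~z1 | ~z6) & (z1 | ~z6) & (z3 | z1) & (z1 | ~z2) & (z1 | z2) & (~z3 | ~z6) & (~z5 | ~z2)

Try z6 = 0.
(~z5) alone gives z5 = 0.
(z4) alone gives z4 = 1.
Try z3 = 1.
Try z1 = 1.
Every clause is now satisfied; z2 is unconstrained.

z1 ↦ 1,  z2 ↦ 1,  z3 ↦ 1,  z4 ↦ 1,  z5 ↦ 0,  z6 ↦ 0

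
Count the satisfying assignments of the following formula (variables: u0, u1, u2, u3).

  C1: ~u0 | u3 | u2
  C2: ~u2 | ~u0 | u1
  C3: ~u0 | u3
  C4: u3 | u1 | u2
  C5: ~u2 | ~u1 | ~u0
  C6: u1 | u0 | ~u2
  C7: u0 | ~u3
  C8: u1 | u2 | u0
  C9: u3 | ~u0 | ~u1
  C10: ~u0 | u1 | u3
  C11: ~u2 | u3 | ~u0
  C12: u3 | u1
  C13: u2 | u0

There are 2^4 = 16 truth assignments over (u0, u1, u2, u3).
Split on u2. With u2 = 1, the clauses containing u2 are satisfied and ~u2 drops from the rest; 1 of the 2^3 = 8 assignments to the other variables satisfy what remains.
With u2 = 0, by the same count on the reduced clause set, 2 assignments work.
(One model: u0=F, u1=T, u2=T, u3=F.)
Total: 1 + 2 = 3.

3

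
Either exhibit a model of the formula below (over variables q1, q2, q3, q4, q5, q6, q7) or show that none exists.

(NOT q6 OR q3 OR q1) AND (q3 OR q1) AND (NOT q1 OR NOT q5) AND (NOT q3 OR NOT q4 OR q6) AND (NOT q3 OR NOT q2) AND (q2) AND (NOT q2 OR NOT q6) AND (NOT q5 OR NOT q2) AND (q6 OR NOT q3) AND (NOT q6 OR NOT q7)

(q2) alone gives q2 = true.
(NOT q3) alone gives q3 = false.
(q1) alone gives q1 = true.
(NOT q5) alone gives q5 = false.
(NOT q6) alone gives q6 = false.
Every clause is now satisfied; q4, q7 are unconstrained.

q1: true, q2: true, q3: false, q4: false, q5: false, q6: false, q7: false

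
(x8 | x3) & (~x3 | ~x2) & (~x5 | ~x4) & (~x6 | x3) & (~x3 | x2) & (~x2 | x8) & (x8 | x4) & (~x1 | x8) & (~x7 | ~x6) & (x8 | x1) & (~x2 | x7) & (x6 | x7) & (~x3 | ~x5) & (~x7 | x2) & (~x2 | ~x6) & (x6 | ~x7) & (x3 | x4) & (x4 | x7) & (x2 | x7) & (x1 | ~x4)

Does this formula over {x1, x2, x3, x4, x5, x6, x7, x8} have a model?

Case x8 = 1:
Case x3 = 0:
From the singleton clause (~x6), x6 = 0.
From the singleton clause (x7), x7 = 1.
That conflicts with the unit clause (~x7).
Undo x3 and try x3 = 1.
From the singleton clause (~x2), x2 = 0.
That conflicts with the unit clause (x2).
Neither x3 = 1 nor x3 = 0 works.
Undo x8 and try x8 = 0.
From the singleton clause (x3), x3 = 1.
From the singleton clause (~x2), x2 = 0.
That conflicts with the unit clause (x2).
Neither x8 = 1 nor x8 = 0 works.
No assignment satisfies every clause.

No, unsatisfiable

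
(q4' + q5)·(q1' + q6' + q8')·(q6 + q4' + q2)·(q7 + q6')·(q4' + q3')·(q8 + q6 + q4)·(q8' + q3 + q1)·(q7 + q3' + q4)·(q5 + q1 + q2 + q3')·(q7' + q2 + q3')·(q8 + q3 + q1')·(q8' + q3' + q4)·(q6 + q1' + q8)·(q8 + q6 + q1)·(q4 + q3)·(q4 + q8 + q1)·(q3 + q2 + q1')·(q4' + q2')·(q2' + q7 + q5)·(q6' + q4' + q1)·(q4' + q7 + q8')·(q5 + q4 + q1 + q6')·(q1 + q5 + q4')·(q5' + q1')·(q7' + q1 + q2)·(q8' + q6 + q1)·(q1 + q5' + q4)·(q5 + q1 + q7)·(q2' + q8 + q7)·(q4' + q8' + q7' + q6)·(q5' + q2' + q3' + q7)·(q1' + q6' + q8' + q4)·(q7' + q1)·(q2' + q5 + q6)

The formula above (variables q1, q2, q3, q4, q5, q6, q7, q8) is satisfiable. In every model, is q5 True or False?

Suppose q5 = 1.
The clause (q1') is unit, so q1 = 0.
The clause (q4) is unit, so q4 = 1.
The clause (q3') is unit, so q3 = 0.
The clause (q8') is unit, so q8 = 0.
The clause (q6) is unit, so q6 = 1.
Now (q6') is unsatisfied and unit — conflict.
So every satisfying assignment has q5 = False.

False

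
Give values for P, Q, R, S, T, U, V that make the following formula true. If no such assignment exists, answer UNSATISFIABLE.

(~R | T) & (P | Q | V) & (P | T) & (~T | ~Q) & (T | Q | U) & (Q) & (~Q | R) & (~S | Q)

The clause (Q) is unit, so Q = 1.
The clause (~T) is unit, so T = 0.
The clause (~R) is unit, so R = 0.
That conflicts with the unit clause (R).

UNSATISFIABLE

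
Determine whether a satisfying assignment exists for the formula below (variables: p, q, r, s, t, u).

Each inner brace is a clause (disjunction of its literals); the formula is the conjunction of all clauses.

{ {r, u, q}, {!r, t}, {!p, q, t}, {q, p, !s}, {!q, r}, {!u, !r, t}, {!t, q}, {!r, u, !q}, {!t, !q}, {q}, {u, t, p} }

No, unsatisfiable

From the singleton clause (q), q = true.
From the singleton clause (r), r = true.
From the singleton clause (t), t = true.
Now (!t) is unsatisfied and unit — conflict.
No assignment satisfies every clause.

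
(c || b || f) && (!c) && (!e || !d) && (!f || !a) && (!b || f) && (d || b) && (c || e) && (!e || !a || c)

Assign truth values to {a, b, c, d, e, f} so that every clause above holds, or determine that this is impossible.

From the singleton clause (!c), c = false.
From the singleton clause (e), e = true.
From the singleton clause (!d), d = false.
From the singleton clause (b), b = true.
From the singleton clause (f), f = true.
From the singleton clause (!a), a = false.
Every clause now holds.

a: false,  b: true,  c: false,  d: false,  e: true,  f: true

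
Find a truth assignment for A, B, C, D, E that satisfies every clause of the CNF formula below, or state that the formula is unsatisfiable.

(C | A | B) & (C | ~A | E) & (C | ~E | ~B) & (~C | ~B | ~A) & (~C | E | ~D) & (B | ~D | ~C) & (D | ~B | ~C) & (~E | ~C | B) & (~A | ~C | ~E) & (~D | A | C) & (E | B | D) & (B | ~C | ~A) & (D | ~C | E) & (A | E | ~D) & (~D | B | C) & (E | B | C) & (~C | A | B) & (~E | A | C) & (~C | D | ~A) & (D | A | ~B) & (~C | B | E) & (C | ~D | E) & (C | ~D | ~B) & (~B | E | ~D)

A: 0, B: 1, C: 1, D: 1, E: 1

Try C = 1.
Try B = 1.
(~A) alone gives A = 0.
(D) alone gives D = 1.
(E) alone gives E = 1.
All clauses are satisfied.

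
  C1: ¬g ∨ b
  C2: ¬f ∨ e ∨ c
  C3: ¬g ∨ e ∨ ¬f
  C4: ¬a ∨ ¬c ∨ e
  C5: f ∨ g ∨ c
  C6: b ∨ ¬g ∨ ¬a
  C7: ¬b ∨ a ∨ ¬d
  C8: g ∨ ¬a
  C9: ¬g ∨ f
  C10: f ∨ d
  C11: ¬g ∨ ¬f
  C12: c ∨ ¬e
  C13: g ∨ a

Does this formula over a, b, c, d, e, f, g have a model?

No, unsatisfiable

Case g = False:
(¬a) alone gives a = False.
That conflicts with the unit clause (a).
That branch fails; take g = True instead.
(b) alone gives b = True.
(f) alone gives f = True.
That conflicts with the unit clause (¬f).
Either choice for g ends in contradiction.
No assignment satisfies every clause.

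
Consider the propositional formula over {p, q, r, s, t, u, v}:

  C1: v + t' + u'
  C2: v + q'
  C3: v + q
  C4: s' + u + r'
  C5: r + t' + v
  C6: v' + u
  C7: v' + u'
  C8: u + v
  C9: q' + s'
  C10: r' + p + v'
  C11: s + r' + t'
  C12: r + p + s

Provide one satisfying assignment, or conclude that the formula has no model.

UNSATISFIABLE

Try v = 1.
(u) alone gives u = 1.
Now (u') is unsatisfied and unit — conflict.
So v must be the other value — set v = 0.
(q') alone gives q = 0.
Now (q) is unsatisfied and unit — conflict.
Both values of v lead to a conflict.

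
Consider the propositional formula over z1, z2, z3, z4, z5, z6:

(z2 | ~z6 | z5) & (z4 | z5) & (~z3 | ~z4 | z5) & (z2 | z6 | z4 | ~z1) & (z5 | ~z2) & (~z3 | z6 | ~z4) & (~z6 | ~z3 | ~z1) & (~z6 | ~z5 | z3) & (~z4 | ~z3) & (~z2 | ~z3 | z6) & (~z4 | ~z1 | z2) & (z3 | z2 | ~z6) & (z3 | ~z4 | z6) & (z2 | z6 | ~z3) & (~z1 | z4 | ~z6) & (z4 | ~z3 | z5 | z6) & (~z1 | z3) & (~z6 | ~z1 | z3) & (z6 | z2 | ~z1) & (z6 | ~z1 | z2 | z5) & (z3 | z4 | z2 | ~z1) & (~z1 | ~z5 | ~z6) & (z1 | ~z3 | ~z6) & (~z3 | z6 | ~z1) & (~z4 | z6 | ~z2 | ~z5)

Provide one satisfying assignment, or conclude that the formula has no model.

Suppose z4 = 0.
Unit clause (z5) forces z5 = 1.
Suppose z6 = 0.
Suppose z2 = 0.
Unit clause (~z1) forces z1 = 0.
Unit clause (~z3) forces z3 = 0.
All clauses are satisfied.

z1 ↦ 0; z2 ↦ 0; z3 ↦ 0; z4 ↦ 0; z5 ↦ 1; z6 ↦ 0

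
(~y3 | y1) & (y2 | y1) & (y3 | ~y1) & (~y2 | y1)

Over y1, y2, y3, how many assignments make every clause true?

2

There are 2^3 = 8 truth assignments over (y1, y2, y3).
Check each against the 4 clauses (columns in the order y1, y2, y3):
  F F F  ✗ fails (y2 | y1)
  F F T  ✗ fails (~y3 | y1)
  F T F  ✗ fails (~y2 | y1)
  F T T  ✗ fails (~y3 | y1)
  T F F  ✗ fails (y3 | ~y1)
  T F T  ✓ satisfies all
  T T F  ✗ fails (y3 | ~y1)
  T T T  ✓ satisfies all
2 of the 8 rows are models.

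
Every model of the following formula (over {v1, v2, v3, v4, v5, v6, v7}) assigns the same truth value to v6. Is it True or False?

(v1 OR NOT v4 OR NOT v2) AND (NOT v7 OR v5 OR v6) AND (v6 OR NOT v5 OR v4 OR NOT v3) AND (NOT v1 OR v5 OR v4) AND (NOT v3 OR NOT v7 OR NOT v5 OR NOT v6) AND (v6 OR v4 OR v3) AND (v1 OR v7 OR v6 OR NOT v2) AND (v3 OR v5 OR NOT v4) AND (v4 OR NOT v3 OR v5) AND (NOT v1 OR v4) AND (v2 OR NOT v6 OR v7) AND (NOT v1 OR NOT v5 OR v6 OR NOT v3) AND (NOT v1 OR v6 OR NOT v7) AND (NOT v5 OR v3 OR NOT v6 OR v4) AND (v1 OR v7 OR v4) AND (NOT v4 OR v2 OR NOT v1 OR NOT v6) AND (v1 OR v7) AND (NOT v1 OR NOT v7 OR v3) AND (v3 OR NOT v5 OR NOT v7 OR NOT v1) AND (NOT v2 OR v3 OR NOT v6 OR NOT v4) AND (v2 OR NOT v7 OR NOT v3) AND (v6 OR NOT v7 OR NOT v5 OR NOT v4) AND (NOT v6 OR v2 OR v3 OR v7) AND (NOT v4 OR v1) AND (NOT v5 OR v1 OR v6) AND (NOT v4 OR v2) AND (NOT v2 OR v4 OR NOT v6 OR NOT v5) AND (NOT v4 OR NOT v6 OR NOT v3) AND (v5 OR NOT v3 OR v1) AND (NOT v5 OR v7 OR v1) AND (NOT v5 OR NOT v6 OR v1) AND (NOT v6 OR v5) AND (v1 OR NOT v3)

False

Suppose v6 = true.
From the singleton clause (v5), v5 = true.
From the singleton clause (v1), v1 = true.
From the singleton clause (v4), v4 = true.
From the singleton clause (v2), v2 = true.
From the singleton clause (v3), v3 = true.
That conflicts with the unit clause (NOT v3).
So every satisfying assignment has v6 = False.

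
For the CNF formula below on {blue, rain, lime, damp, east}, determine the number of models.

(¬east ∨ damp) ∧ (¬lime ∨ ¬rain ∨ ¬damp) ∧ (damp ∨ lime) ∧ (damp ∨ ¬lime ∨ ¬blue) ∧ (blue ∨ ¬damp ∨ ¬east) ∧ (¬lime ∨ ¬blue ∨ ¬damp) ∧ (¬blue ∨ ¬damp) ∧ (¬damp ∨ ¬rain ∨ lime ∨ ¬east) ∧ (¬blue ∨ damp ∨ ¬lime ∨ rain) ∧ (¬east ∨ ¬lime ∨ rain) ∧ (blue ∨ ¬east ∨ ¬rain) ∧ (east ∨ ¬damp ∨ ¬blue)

There are 2^5 = 32 truth assignments over (blue, rain, lime, damp, east).
Split on damp. With damp = True, the clauses containing damp are satisfied and ¬damp drops from the rest; 3 of the 2^4 = 16 assignments to the other variables satisfy what remains.
With damp = False, by the same count on the reduced clause set, 2 assignments work.
(One model: blue=F, rain=F, lime=F, damp=T, east=F.)
Total: 3 + 2 = 5.

5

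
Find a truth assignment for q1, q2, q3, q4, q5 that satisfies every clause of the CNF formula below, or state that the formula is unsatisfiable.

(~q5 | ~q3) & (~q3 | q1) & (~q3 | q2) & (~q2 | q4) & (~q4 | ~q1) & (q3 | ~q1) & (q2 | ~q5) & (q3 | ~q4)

q1 ↦ 0, q2 ↦ 0, q3 ↦ 0, q4 ↦ 0, q5 ↦ 0

Try q5 = 0.
Try q3 = 0.
(~q1) alone gives q1 = 0.
(~q4) alone gives q4 = 0.
(~q2) alone gives q2 = 0.
Every clause now holds.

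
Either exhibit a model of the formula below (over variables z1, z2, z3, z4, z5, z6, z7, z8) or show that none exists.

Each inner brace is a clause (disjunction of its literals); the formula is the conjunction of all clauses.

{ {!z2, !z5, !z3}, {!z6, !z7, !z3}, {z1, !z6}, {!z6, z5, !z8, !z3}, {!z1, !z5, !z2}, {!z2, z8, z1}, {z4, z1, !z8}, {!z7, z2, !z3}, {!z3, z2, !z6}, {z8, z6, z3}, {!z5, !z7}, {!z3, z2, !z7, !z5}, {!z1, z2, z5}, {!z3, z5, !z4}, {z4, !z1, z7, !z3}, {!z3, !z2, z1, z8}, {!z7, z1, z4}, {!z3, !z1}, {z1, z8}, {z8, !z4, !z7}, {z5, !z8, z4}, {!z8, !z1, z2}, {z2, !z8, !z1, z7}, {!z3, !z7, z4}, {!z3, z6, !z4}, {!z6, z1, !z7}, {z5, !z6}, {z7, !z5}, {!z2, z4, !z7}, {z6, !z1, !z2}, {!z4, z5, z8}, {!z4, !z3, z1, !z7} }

Try z1 = false.
Unit clause (!z6) forces z6 = false.
Unit clause (z8) forces z8 = true.
Unit clause (z4) forces z4 = true.
Unit clause (!z3) forces z3 = false.
Try z5 = false.
All clauses hold; z2, z7 can take either value.

z1: false; z2: true; z3: false; z4: true; z5: false; z6: false; z7: true; z8: true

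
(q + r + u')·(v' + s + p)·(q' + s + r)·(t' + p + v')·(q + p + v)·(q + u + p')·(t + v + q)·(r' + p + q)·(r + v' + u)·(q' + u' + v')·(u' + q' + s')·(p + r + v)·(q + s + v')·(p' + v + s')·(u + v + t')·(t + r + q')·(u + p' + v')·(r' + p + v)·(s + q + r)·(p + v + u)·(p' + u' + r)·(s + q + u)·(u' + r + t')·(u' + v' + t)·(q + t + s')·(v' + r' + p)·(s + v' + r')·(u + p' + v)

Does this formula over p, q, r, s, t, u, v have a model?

Try q = 1.
Try s = 0.
(r) alone gives r = 1.
(v') alone gives v = 0.
(p) alone gives p = 1.
(u) alone gives u = 1.
All clauses hold; t can take either value.
A satisfying assignment: p: 1,  q: 1,  r: 1,  s: 0,  t: 0,  u: 1,  v: 0.

Yes, satisfiable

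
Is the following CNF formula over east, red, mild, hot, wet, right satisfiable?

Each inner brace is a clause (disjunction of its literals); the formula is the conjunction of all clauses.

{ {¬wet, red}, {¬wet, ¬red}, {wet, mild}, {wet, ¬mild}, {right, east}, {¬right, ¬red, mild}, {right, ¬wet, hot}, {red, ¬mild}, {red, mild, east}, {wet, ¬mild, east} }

No

Branch on wet: set wet = False.
The clause (mild) is unit, so mild = True.
That conflicts with the unit clause (¬mild).
Undo wet and try wet = True.
The clause (red) is unit, so red = True.
That conflicts with the unit clause (¬red).
Both values of wet lead to a conflict.
No assignment satisfies every clause.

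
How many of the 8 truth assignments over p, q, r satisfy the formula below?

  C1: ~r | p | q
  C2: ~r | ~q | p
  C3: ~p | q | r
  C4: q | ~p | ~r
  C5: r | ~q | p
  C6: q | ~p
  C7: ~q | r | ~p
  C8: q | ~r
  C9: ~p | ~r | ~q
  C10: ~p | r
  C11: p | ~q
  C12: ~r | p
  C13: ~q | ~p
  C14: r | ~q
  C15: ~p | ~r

1

There are 2^3 = 8 truth assignments over (p, q, r).
Check each against the 15 clauses (columns in the order p, q, r):
  F F F  ✓ satisfies all
  F F T  ✗ fails (~r | p | q)
  F T F  ✗ fails (r | ~q | p)
  F T T  ✗ fails (~r | ~q | p)
  T F F  ✗ fails (~p | q | r)
  T F T  ✗ fails (q | ~p | ~r)
  T T F  ✗ fails (~q | r | ~p)
  T T T  ✗ fails (~p | ~r | ~q)
1 of the 8 rows is a model.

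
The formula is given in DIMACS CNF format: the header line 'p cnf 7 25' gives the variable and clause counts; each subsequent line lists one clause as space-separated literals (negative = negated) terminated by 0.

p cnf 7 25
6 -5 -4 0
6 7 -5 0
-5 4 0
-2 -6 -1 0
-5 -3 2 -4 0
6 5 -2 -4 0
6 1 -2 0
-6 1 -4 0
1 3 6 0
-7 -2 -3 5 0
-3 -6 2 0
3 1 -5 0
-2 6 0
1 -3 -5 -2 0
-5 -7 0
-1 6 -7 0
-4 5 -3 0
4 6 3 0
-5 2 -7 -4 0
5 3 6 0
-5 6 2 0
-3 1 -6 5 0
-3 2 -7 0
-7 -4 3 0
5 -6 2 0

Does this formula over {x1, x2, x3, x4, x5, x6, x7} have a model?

Yes

Try x5 = False.
Try x2 = True.
The clause (x6) is unit, so x6 = True.
The clause (¬x1) is unit, so x1 = False.
The clause (¬x4) is unit, so x4 = False.
The clause (¬x3) is unit, so x3 = False.
Every clause is now satisfied; x7 is unconstrained.
A satisfying assignment: x1=False, x2=True, x3=False, x4=False, x5=False, x6=True, x7=True.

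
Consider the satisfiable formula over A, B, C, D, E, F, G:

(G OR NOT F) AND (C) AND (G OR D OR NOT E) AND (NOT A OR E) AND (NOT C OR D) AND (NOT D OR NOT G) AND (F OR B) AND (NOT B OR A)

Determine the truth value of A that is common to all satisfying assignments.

True

Suppose A = false.
Unit clause (C) forces C = true.
Unit clause (D) forces D = true.
Unit clause (NOT G) forces G = false.
Unit clause (NOT F) forces F = false.
Unit clause (B) forces B = true.
That conflicts with the unit clause (NOT B).
So every satisfying assignment has A = True.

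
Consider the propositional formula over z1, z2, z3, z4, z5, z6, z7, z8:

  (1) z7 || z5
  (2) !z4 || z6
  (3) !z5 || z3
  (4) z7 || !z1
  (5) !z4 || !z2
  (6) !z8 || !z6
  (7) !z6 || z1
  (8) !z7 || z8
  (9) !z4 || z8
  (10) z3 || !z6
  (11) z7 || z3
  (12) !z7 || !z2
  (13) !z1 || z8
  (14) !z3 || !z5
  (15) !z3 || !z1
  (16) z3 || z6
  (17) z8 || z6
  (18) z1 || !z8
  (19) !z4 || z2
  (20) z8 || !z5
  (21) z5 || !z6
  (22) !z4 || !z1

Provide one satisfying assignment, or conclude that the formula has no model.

UNSATISFIABLE

Try z7 = true.
(z8) alone gives z8 = true.
(!z6) alone gives z6 = false.
(!z4) alone gives z4 = false.
(!z2) alone gives z2 = false.
(z3) alone gives z3 = true.
(!z5) alone gives z5 = false.
(!z1) alone gives z1 = false.
But (z1) is also a unit clause — contradiction.
Undo z7 and try z7 = false.
(z5) alone gives z5 = true.
(z3) alone gives z3 = true.
But (!z3) is also a unit clause — contradiction.
Both values of z7 lead to a conflict.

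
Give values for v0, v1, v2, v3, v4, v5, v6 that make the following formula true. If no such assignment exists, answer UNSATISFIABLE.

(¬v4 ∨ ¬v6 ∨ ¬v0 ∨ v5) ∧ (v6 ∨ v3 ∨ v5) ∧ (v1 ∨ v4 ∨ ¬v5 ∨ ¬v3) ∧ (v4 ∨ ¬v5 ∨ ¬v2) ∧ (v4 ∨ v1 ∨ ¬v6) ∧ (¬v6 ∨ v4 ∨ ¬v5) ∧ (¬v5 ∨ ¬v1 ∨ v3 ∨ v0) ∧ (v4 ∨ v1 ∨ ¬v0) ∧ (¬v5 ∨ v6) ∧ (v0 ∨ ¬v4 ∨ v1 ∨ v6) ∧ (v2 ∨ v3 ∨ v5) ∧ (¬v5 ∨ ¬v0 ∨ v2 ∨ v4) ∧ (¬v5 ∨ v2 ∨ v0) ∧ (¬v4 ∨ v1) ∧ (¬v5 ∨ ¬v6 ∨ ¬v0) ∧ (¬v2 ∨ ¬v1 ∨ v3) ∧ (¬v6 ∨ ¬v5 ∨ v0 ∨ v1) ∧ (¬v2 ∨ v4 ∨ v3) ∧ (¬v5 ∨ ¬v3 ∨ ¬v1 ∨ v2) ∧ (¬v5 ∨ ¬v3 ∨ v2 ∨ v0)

Case v5 = False:
Case v6 = True:
Case v4 = False:
Unit clause (v1) forces v1 = True.
Case v2 = False:
Unit clause (v3) forces v3 = True.
Every clause is now satisfied; v0 is unconstrained.

v0 ↦ True, v1 ↦ True, v2 ↦ False, v3 ↦ True, v4 ↦ False, v5 ↦ False, v6 ↦ True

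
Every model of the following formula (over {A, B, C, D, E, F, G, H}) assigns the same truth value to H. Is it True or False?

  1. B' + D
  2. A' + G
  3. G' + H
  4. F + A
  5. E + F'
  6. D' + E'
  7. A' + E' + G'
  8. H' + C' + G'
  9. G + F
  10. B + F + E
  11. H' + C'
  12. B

True

Suppose H = 0.
(G') alone gives G = 0.
(A') alone gives A = 0.
(F) alone gives F = 1.
(E) alone gives E = 1.
(D') alone gives D = 0.
(B') alone gives B = 0.
Now (B) is unsatisfied and unit — conflict.
So every satisfying assignment has H = True.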